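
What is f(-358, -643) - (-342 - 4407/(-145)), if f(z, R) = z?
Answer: -6727/145 ≈ -46.393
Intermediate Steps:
f(-358, -643) - (-342 - 4407/(-145)) = -358 - (-342 - 4407/(-145)) = -358 - (-342 - 4407*(-1)/145) = -358 - (-342 - 113*(-39/145)) = -358 - (-342 + 4407/145) = -358 - 1*(-45183/145) = -358 + 45183/145 = -6727/145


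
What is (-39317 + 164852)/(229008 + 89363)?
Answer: 125535/318371 ≈ 0.39430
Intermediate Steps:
(-39317 + 164852)/(229008 + 89363) = 125535/318371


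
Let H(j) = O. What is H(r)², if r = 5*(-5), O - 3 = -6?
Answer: 9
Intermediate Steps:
O = -3 (O = 3 - 6 = -3)
r = -25
H(j) = -3
H(r)² = (-3)² = 9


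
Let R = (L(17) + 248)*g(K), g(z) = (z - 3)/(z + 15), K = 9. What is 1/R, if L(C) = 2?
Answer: 2/125 ≈ 0.016000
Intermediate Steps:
g(z) = (-3 + z)/(15 + z)
R = 125/2 (R = (2 + 248)*((-3 + 9)/(15 + 9)) = 250*(6/24) = 250*((1/24)*6) = 250*(¼) = 125/2 ≈ 62.500)
1/R = 1/(125/2) = 2/125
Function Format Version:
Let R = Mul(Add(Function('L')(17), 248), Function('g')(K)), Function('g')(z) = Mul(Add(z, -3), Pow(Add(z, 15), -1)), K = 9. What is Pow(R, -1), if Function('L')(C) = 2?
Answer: Rational(2, 125) ≈ 0.016000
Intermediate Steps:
Function('g')(z) = Mul(Pow(Add(15, z), -1), Add(-3, z)) (Function('g')(z) = Mul(Add(-3, z), Pow(Add(15, z), -1)) = Mul(Pow(Add(15, z), -1), Add(-3, z)))
R = Rational(125, 2) (R = Mul(Add(2, 248), Mul(Pow(Add(15, 9), -1), Add(-3, 9))) = Mul(250, Mul(Pow(24, -1), 6)) = Mul(250, Mul(Rational(1, 24), 6)) = Mul(250, Rational(1, 4)) = Rational(125, 2) ≈ 62.500)
Pow(R, -1) = Pow(Rational(125, 2), -1) = Rational(2, 125)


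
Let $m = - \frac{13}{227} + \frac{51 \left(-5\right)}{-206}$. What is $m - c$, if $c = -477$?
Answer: $\frac{22360681}{46762} \approx 478.18$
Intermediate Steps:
$m = \frac{55207}{46762}$ ($m = \left(-13\right) \frac{1}{227} - - \frac{255}{206} = - \frac{13}{227} + \frac{255}{206} = \frac{55207}{46762} \approx 1.1806$)
$m - c = \frac{55207}{46762} - -477 = \frac{55207}{46762} + 477 = \frac{22360681}{46762}$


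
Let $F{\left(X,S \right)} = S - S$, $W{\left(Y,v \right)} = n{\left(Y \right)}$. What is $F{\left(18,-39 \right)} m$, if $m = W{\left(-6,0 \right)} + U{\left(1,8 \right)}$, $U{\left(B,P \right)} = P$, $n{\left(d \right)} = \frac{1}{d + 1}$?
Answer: $0$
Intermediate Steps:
$n{\left(d \right)} = \frac{1}{1 + d}$
$W{\left(Y,v \right)} = \frac{1}{1 + Y}$
$F{\left(X,S \right)} = 0$
$m = \frac{39}{5}$ ($m = \frac{1}{1 - 6} + 8 = \frac{1}{-5} + 8 = - \frac{1}{5} + 8 = \frac{39}{5} \approx 7.8$)
$F{\left(18,-39 \right)} m = 0 \cdot \frac{39}{5} = 0$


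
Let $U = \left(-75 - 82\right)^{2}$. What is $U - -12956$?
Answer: $37605$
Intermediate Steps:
$U = 24649$ ($U = \left(-157\right)^{2} = 24649$)
$U - -12956 = 24649 - -12956 = 24649 + 12956 = 37605$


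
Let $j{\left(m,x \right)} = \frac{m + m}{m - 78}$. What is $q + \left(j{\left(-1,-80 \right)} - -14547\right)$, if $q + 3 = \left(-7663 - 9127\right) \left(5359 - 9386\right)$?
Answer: $\frac{5342602048}{79} \approx 6.7628 \cdot 10^{7}$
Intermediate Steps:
$j{\left(m,x \right)} = \frac{2 m}{-78 + m}$
$q = 67613327$ ($q = -3 + \left(-7663 - 9127\right) \left(5359 - 9386\right) = -3 - -67613330 = -3 + 67613330 = 67613327$)
$q + \left(j{\left(-1,-80 \right)} - -14547\right) = 67613327 + \left(2 \left(-1\right) \frac{1}{-78 - 1} - -14547\right) = 67613327 + \left(2 \left(-1\right) \frac{1}{-79} + 14547\right) = 67613327 + \left(2 \left(-1\right) \left(- \frac{1}{79}\right) + 14547\right) = 67613327 + \left(\frac{2}{79} + 14547\right) = 67613327 + \frac{1149215}{79} = \frac{5342602048}{79}$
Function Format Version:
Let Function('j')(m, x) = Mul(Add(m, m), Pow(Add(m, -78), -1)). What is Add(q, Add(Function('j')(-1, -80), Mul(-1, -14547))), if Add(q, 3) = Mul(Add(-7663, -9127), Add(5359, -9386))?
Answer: Rational(5342602048, 79) ≈ 6.7628e+7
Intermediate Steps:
Function('j')(m, x) = Mul(2, m, Pow(Add(-78, m), -1)) (Function('j')(m, x) = Mul(Mul(2, m), Pow(Add(-78, m), -1)) = Mul(2, m, Pow(Add(-78, m), -1)))
q = 67613327 (q = Add(-3, Mul(Add(-7663, -9127), Add(5359, -9386))) = Add(-3, Mul(-16790, -4027)) = Add(-3, 67613330) = 67613327)
Add(q, Add(Function('j')(-1, -80), Mul(-1, -14547))) = Add(67613327, Add(Mul(2, -1, Pow(Add(-78, -1), -1)), Mul(-1, -14547))) = Add(67613327, Add(Mul(2, -1, Pow(-79, -1)), 14547)) = Add(67613327, Add(Mul(2, -1, Rational(-1, 79)), 14547)) = Add(67613327, Add(Rational(2, 79), 14547)) = Add(67613327, Rational(1149215, 79)) = Rational(5342602048, 79)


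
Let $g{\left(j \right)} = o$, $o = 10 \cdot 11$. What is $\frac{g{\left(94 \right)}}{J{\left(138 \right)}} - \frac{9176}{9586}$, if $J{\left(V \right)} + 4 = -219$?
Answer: $- \frac{1550354}{1068839} \approx -1.4505$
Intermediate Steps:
$o = 110$
$g{\left(j \right)} = 110$
$J{\left(V \right)} = -223$ ($J{\left(V \right)} = -4 - 219 = -223$)
$\frac{g{\left(94 \right)}}{J{\left(138 \right)}} - \frac{9176}{9586} = \frac{110}{-223} - \frac{9176}{9586} = 110 \left(- \frac{1}{223}\right) - \frac{4588}{4793} = - \frac{110}{223} - \frac{4588}{4793} = - \frac{1550354}{1068839}$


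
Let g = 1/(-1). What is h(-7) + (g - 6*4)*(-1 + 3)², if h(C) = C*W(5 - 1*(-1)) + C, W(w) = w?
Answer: -149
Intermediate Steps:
g = -1
h(C) = 7*C (h(C) = C*(5 - 1*(-1)) + C = C*(5 + 1) + C = C*6 + C = 6*C + C = 7*C)
h(-7) + (g - 6*4)*(-1 + 3)² = 7*(-7) + (-1 - 6*4)*(-1 + 3)² = -49 + (-1 - 24)*2² = -49 - 25*4 = -49 - 100 = -149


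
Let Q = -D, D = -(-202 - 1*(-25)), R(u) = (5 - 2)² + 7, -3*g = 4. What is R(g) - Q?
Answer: 193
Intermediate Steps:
g = -4/3 (g = -⅓*4 = -4/3 ≈ -1.3333)
R(u) = 16 (R(u) = 3² + 7 = 9 + 7 = 16)
D = 177 (D = -(-202 + 25) = -1*(-177) = 177)
Q = -177 (Q = -1*177 = -177)
R(g) - Q = 16 - 1*(-177) = 16 + 177 = 193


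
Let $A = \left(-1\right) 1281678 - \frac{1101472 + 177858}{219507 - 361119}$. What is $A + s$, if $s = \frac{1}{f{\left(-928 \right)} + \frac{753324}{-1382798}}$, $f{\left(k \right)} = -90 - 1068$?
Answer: $- \frac{12115358004949903151}{9452798123904} \approx -1.2817 \cdot 10^{6}$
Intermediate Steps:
$A = - \frac{90749852803}{70806}$ ($A = -1281678 - \frac{1279330}{-141612} = -1281678 - 1279330 \left(- \frac{1}{141612}\right) = -1281678 - - \frac{639665}{70806} = -1281678 + \frac{639665}{70806} = - \frac{90749852803}{70806} \approx -1.2817 \cdot 10^{6}$)
$f{\left(k \right)} = -1158$
$s = - \frac{691399}{801016704}$ ($s = \frac{1}{-1158 + \frac{753324}{-1382798}} = \frac{1}{-1158 + 753324 \left(- \frac{1}{1382798}\right)} = \frac{1}{-1158 - \frac{376662}{691399}} = \frac{1}{- \frac{801016704}{691399}} = - \frac{691399}{801016704} \approx -0.00086315$)
$A + s = - \frac{90749852803}{70806} - \frac{691399}{801016704} = - \frac{12115358004949903151}{9452798123904}$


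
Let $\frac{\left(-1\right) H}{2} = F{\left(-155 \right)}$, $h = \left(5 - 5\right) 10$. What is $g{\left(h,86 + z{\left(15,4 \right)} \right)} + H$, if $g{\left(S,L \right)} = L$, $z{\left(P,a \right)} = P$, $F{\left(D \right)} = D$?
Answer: $411$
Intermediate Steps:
$h = 0$ ($h = 0 \cdot 10 = 0$)
$H = 310$ ($H = \left(-2\right) \left(-155\right) = 310$)
$g{\left(h,86 + z{\left(15,4 \right)} \right)} + H = \left(86 + 15\right) + 310 = 101 + 310 = 411$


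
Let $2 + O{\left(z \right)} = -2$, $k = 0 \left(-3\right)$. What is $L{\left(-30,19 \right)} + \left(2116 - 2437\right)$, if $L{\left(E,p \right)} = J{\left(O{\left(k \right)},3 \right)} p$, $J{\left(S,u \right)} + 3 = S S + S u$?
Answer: $-302$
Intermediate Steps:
$k = 0$
$O{\left(z \right)} = -4$ ($O{\left(z \right)} = -2 - 2 = -4$)
$J{\left(S,u \right)} = -3 + S^{2} + S u$ ($J{\left(S,u \right)} = -3 + \left(S S + S u\right) = -3 + \left(S^{2} + S u\right) = -3 + S^{2} + S u$)
$L{\left(E,p \right)} = p$ ($L{\left(E,p \right)} = \left(-3 + \left(-4\right)^{2} - 12\right) p = \left(-3 + 16 - 12\right) p = 1 p = p$)
$L{\left(-30,19 \right)} + \left(2116 - 2437\right) = 19 + \left(2116 - 2437\right) = 19 - 321 = -302$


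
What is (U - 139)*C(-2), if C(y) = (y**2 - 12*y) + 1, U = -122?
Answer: -7569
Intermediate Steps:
C(y) = 1 + y**2 - 12*y
(U - 139)*C(-2) = (-122 - 139)*(1 + (-2)**2 - 12*(-2)) = -261*(1 + 4 + 24) = -261*29 = -7569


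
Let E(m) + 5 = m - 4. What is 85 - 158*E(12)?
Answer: -389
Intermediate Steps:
E(m) = -9 + m (E(m) = -5 + (m - 4) = -5 + (-4 + m) = -9 + m)
85 - 158*E(12) = 85 - 158*(-9 + 12) = 85 - 158*3 = 85 - 474 = -389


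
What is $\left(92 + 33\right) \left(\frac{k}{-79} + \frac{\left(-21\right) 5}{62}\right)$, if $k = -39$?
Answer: $- \frac{734625}{4898} \approx -149.98$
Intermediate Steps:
$\left(92 + 33\right) \left(\frac{k}{-79} + \frac{\left(-21\right) 5}{62}\right) = \left(92 + 33\right) \left(- \frac{39}{-79} + \frac{\left(-21\right) 5}{62}\right) = 125 \left(\left(-39\right) \left(- \frac{1}{79}\right) - \frac{105}{62}\right) = 125 \left(\frac{39}{79} - \frac{105}{62}\right) = 125 \left(- \frac{5877}{4898}\right) = - \frac{734625}{4898}$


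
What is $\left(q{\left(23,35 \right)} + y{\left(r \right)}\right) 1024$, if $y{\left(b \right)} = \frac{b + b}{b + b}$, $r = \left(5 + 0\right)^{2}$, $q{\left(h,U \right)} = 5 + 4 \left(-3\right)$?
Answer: $-6144$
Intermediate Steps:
$q{\left(h,U \right)} = -7$ ($q{\left(h,U \right)} = 5 - 12 = -7$)
$r = 25$ ($r = 5^{2} = 25$)
$y{\left(b \right)} = 1$ ($y{\left(b \right)} = \frac{2 b}{2 b} = 2 b \frac{1}{2 b} = 1$)
$\left(q{\left(23,35 \right)} + y{\left(r \right)}\right) 1024 = \left(-7 + 1\right) 1024 = \left(-6\right) 1024 = -6144$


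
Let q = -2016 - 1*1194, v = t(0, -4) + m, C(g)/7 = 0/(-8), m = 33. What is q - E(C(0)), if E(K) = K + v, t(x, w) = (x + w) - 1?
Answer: -3238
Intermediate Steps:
t(x, w) = -1 + w + x (t(x, w) = (w + x) - 1 = -1 + w + x)
C(g) = 0 (C(g) = 7*(0/(-8)) = 7*(0*(-⅛)) = 7*0 = 0)
v = 28 (v = (-1 - 4 + 0) + 33 = -5 + 33 = 28)
E(K) = 28 + K (E(K) = K + 28 = 28 + K)
q = -3210 (q = -2016 - 1194 = -3210)
q - E(C(0)) = -3210 - (28 + 0) = -3210 - 1*28 = -3210 - 28 = -3238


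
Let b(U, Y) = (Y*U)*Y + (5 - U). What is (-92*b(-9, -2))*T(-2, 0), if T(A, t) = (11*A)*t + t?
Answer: 0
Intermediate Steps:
T(A, t) = t + 11*A*t (T(A, t) = 11*A*t + t = t + 11*A*t)
b(U, Y) = 5 - U + U*Y² (b(U, Y) = (U*Y)*Y + (5 - U) = U*Y² + (5 - U) = 5 - U + U*Y²)
(-92*b(-9, -2))*T(-2, 0) = (-92*(5 - 1*(-9) - 9*(-2)²))*(0*(1 + 11*(-2))) = (-92*(5 + 9 - 9*4))*(0*(1 - 22)) = (-92*(5 + 9 - 36))*(0*(-21)) = -92*(-22)*0 = 2024*0 = 0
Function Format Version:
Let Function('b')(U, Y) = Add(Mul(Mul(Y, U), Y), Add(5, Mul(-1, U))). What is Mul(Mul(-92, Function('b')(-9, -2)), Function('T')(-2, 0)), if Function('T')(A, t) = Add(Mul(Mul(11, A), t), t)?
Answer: 0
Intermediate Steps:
Function('T')(A, t) = Add(t, Mul(11, A, t)) (Function('T')(A, t) = Add(Mul(11, A, t), t) = Add(t, Mul(11, A, t)))
Function('b')(U, Y) = Add(5, Mul(-1, U), Mul(U, Pow(Y, 2))) (Function('b')(U, Y) = Add(Mul(Mul(U, Y), Y), Add(5, Mul(-1, U))) = Add(Mul(U, Pow(Y, 2)), Add(5, Mul(-1, U))) = Add(5, Mul(-1, U), Mul(U, Pow(Y, 2))))
Mul(Mul(-92, Function('b')(-9, -2)), Function('T')(-2, 0)) = Mul(Mul(-92, Add(5, Mul(-1, -9), Mul(-9, Pow(-2, 2)))), Mul(0, Add(1, Mul(11, -2)))) = Mul(Mul(-92, Add(5, 9, Mul(-9, 4))), Mul(0, Add(1, -22))) = Mul(Mul(-92, Add(5, 9, -36)), Mul(0, -21)) = Mul(Mul(-92, -22), 0) = Mul(2024, 0) = 0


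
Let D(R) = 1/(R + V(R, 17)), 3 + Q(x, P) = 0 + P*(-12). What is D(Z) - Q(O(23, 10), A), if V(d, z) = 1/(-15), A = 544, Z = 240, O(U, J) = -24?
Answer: 23505084/3599 ≈ 6531.0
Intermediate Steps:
Q(x, P) = -3 - 12*P (Q(x, P) = -3 + (0 + P*(-12)) = -3 + (0 - 12*P) = -3 - 12*P)
V(d, z) = -1/15
D(R) = 1/(-1/15 + R) (D(R) = 1/(R - 1/15) = 1/(-1/15 + R))
D(Z) - Q(O(23, 10), A) = 15/(-1 + 15*240) - (-3 - 12*544) = 15/(-1 + 3600) - (-3 - 6528) = 15/3599 - 1*(-6531) = 15*(1/3599) + 6531 = 15/3599 + 6531 = 23505084/3599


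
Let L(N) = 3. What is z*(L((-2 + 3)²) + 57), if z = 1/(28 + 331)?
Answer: 60/359 ≈ 0.16713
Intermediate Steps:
z = 1/359 ≈ 0.0027855
z*(L((-2 + 3)²) + 57) = (3 + 57)/359 = (1/359)*60 = 60/359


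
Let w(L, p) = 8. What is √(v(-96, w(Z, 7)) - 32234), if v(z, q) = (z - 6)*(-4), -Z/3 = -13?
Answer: I*√31826 ≈ 178.4*I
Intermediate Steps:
Z = 39 (Z = -3*(-13) = 39)
v(z, q) = 24 - 4*z (v(z, q) = (-6 + z)*(-4) = 24 - 4*z)
√(v(-96, w(Z, 7)) - 32234) = √((24 - 4*(-96)) - 32234) = √((24 + 384) - 32234) = √(408 - 32234) = √(-31826) = I*√31826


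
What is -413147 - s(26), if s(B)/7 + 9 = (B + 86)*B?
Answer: -433468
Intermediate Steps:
s(B) = -63 + 7*B*(86 + B) (s(B) = -63 + 7*((B + 86)*B) = -63 + 7*((86 + B)*B) = -63 + 7*(B*(86 + B)) = -63 + 7*B*(86 + B))
-413147 - s(26) = -413147 - (-63 + 7*26**2 + 602*26) = -413147 - (-63 + 7*676 + 15652) = -413147 - (-63 + 4732 + 15652) = -413147 - 1*20321 = -413147 - 20321 = -433468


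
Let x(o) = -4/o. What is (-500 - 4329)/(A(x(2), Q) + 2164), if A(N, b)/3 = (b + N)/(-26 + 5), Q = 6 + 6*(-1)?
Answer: -33803/15150 ≈ -2.2312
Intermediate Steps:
Q = 0 (Q = 6 - 6 = 0)
A(N, b) = -N/7 - b/7 (A(N, b) = 3*((b + N)/(-26 + 5)) = 3*((N + b)/(-21)) = 3*((N + b)*(-1/21)) = 3*(-N/21 - b/21) = -N/7 - b/7)
(-500 - 4329)/(A(x(2), Q) + 2164) = (-500 - 4329)/((-(-4)/(7*2) - ⅐*0) + 2164) = -4829/((-(-4)/(7*2) + 0) + 2164) = -4829/((-⅐*(-2) + 0) + 2164) = -4829/((2/7 + 0) + 2164) = -4829/(2/7 + 2164) = -4829/15150/7 = -4829*7/15150 = -33803/15150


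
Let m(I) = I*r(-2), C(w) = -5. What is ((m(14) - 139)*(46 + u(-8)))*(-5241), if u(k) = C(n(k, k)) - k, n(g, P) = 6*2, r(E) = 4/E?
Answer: 42887103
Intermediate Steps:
n(g, P) = 12
m(I) = -2*I (m(I) = I*(4/(-2)) = I*(4*(-1/2)) = I*(-2) = -2*I)
u(k) = -5 - k
((m(14) - 139)*(46 + u(-8)))*(-5241) = ((-2*14 - 139)*(46 + (-5 - 1*(-8))))*(-5241) = ((-28 - 139)*(46 + (-5 + 8)))*(-5241) = -167*(46 + 3)*(-5241) = -167*49*(-5241) = -8183*(-5241) = 42887103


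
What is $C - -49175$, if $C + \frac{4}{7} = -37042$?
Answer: $\frac{84927}{7} \approx 12132.0$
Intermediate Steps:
$C = - \frac{259298}{7}$ ($C = - \frac{4}{7} - 37042 = - \frac{259298}{7} \approx -37043.0$)
$C - -49175 = - \frac{259298}{7} - -49175 = - \frac{259298}{7} + 49175 = \frac{84927}{7}$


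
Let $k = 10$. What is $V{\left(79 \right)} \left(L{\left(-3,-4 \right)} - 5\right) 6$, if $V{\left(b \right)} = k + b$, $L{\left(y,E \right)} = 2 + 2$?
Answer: $-534$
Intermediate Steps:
$L{\left(y,E \right)} = 4$
$V{\left(b \right)} = 10 + b$
$V{\left(79 \right)} \left(L{\left(-3,-4 \right)} - 5\right) 6 = \left(10 + 79\right) \left(4 - 5\right) 6 = 89 \left(\left(-1\right) 6\right) = 89 \left(-6\right) = -534$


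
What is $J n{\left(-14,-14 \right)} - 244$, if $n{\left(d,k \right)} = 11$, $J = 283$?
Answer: $2869$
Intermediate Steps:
$J n{\left(-14,-14 \right)} - 244 = 283 \cdot 11 - 244 = 3113 - 244 = 2869$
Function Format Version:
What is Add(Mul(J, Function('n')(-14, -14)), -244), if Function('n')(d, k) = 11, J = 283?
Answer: 2869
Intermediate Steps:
Add(Mul(J, Function('n')(-14, -14)), -244) = Add(Mul(283, 11), -244) = Add(3113, -244) = 2869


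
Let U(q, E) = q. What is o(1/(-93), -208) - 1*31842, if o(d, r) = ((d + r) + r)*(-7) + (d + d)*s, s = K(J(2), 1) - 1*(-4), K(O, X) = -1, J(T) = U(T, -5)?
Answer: -2690489/93 ≈ -28930.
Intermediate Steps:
J(T) = T
s = 3 (s = -1 - 1*(-4) = -1 + 4 = 3)
o(d, r) = -d - 14*r (o(d, r) = ((d + r) + r)*(-7) + (d + d)*3 = (d + 2*r)*(-7) + (2*d)*3 = (-14*r - 7*d) + 6*d = -d - 14*r)
o(1/(-93), -208) - 1*31842 = (-1/(-93) - 14*(-208)) - 1*31842 = (-1*(-1/93) + 2912) - 31842 = (1/93 + 2912) - 31842 = 270817/93 - 31842 = -2690489/93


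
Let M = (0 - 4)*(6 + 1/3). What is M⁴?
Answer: 33362176/81 ≈ 4.1188e+5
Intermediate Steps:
M = -76/3 (M = -4*(6 + ⅓) = -4*19/3 = -76/3 ≈ -25.333)
M⁴ = (-76/3)⁴ = 33362176/81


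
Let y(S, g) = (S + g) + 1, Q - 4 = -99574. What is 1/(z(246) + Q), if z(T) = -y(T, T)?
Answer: -1/100063 ≈ -9.9937e-6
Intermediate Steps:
Q = -99570 (Q = 4 - 99574 = -99570)
y(S, g) = 1 + S + g
z(T) = -1 - 2*T (z(T) = -(1 + T + T) = -(1 + 2*T) = -1 - 2*T)
1/(z(246) + Q) = 1/((-1 - 2*246) - 99570) = 1/((-1 - 492) - 99570) = 1/(-493 - 99570) = 1/(-100063) = -1/100063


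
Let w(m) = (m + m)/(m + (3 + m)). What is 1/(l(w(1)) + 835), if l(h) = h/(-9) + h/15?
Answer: 225/187871 ≈ 0.0011976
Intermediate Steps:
w(m) = 2*m/(3 + 2*m) (w(m) = (2*m)/(3 + 2*m) = 2*m/(3 + 2*m))
l(h) = -2*h/45 (l(h) = h*(-1/9) + h*(1/15) = -h/9 + h/15 = -2*h/45)
1/(l(w(1)) + 835) = 1/(-4/(45*(3 + 2*1)) + 835) = 1/(-4/(45*(3 + 2)) + 835) = 1/(-4/(45*5) + 835) = 1/(-2/45*2/5 + 835) = 1/(-4/225 + 835) = 1/(187871/225) = 225/187871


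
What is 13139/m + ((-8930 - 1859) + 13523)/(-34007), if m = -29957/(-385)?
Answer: 171943017167/1018747699 ≈ 168.78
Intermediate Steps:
m = 29957/385 (m = -29957*(-1/385) = 29957/385 ≈ 77.810)
13139/m + ((-8930 - 1859) + 13523)/(-34007) = 13139/(29957/385) + ((-8930 - 1859) + 13523)/(-34007) = 13139*(385/29957) + (-10789 + 13523)*(-1/34007) = 5058515/29957 + 2734*(-1/34007) = 5058515/29957 - 2734/34007 = 171943017167/1018747699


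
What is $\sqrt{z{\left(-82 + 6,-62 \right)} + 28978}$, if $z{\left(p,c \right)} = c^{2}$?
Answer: $\sqrt{32822} \approx 181.17$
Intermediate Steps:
$\sqrt{z{\left(-82 + 6,-62 \right)} + 28978} = \sqrt{\left(-62\right)^{2} + 28978} = \sqrt{3844 + 28978} = \sqrt{32822}$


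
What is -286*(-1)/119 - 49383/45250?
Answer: 7064923/5384750 ≈ 1.3120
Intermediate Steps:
-286*(-1)/119 - 49383/45250 = 286*(1/119) - 49383*1/45250 = 286/119 - 49383/45250 = 7064923/5384750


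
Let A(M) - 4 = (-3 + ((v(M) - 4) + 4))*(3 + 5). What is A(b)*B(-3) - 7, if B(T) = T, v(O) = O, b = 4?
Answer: -43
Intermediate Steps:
A(M) = -20 + 8*M (A(M) = 4 + (-3 + ((M - 4) + 4))*(3 + 5) = 4 + (-3 + ((-4 + M) + 4))*8 = 4 + (-3 + M)*8 = 4 + (-24 + 8*M) = -20 + 8*M)
A(b)*B(-3) - 7 = (-20 + 8*4)*(-3) - 7 = (-20 + 32)*(-3) - 7 = 12*(-3) - 7 = -36 - 7 = -43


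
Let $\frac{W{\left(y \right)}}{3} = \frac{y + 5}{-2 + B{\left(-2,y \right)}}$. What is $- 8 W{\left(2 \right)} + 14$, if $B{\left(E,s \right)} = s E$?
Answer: $42$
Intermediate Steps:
$B{\left(E,s \right)} = E s$
$W{\left(y \right)} = \frac{3 \left(5 + y\right)}{-2 - 2 y}$ ($W{\left(y \right)} = 3 \frac{y + 5}{-2 - 2 y} = 3 \frac{5 + y}{-2 - 2 y} = \frac{3 \left(5 + y\right)}{-2 - 2 y}$)
$- 8 W{\left(2 \right)} + 14 = - 8 \frac{3 \left(-5 - 2\right)}{2 \left(1 + 2\right)} + 14 = - 8 \frac{3 \left(-5 - 2\right)}{2 \cdot 3} + 14 = - 8 \cdot \frac{3}{2} \cdot \frac{1}{3} \left(-7\right) + 14 = \left(-8\right) \left(- \frac{7}{2}\right) + 14 = 28 + 14 = 42$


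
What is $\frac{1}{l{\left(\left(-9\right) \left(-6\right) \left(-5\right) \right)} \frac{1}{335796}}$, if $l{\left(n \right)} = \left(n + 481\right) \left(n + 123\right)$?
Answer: $- \frac{111932}{10339} \approx -10.826$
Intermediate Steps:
$l{\left(n \right)} = \left(123 + n\right) \left(481 + n\right)$ ($l{\left(n \right)} = \left(481 + n\right) \left(123 + n\right) = \left(123 + n\right) \left(481 + n\right)$)
$\frac{1}{l{\left(\left(-9\right) \left(-6\right) \left(-5\right) \right)} \frac{1}{335796}} = \frac{1}{\left(59163 + \left(\left(-9\right) \left(-6\right) \left(-5\right)\right)^{2} + 604 \left(-9\right) \left(-6\right) \left(-5\right)\right) \frac{1}{335796}} = \frac{1}{\left(59163 + \left(54 \left(-5\right)\right)^{2} + 604 \cdot 54 \left(-5\right)\right) \frac{1}{335796}} = \frac{1}{\left(59163 + \left(-270\right)^{2} + 604 \left(-270\right)\right) \frac{1}{335796}} = \frac{1}{\left(59163 + 72900 - 163080\right) \frac{1}{335796}} = \frac{1}{\left(-31017\right) \frac{1}{335796}} = \frac{1}{- \frac{10339}{111932}} = - \frac{111932}{10339}$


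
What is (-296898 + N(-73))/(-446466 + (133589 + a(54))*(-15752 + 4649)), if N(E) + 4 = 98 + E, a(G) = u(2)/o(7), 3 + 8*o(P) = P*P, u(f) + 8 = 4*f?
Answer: 14137/70651673 ≈ 0.00020009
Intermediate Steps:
u(f) = -8 + 4*f
o(P) = -3/8 + P**2/8 (o(P) = -3/8 + (P*P)/8 = -3/8 + P**2/8)
a(G) = 0 (a(G) = (-8 + 4*2)/(-3/8 + (1/8)*7**2) = (-8 + 8)/(-3/8 + (1/8)*49) = 0/(-3/8 + 49/8) = 0/(23/4) = 0*(4/23) = 0)
N(E) = 94 + E (N(E) = -4 + (98 + E) = 94 + E)
(-296898 + N(-73))/(-446466 + (133589 + a(54))*(-15752 + 4649)) = (-296898 + (94 - 73))/(-446466 + (133589 + 0)*(-15752 + 4649)) = (-296898 + 21)/(-446466 + 133589*(-11103)) = -296877/(-446466 - 1483238667) = -296877/(-1483685133) = -296877*(-1/1483685133) = 14137/70651673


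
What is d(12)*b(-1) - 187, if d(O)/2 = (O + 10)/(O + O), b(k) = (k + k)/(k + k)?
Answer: -1111/6 ≈ -185.17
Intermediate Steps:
b(k) = 1 (b(k) = (2*k)/((2*k)) = (2*k)*(1/(2*k)) = 1)
d(O) = (10 + O)/O (d(O) = 2*((O + 10)/(O + O)) = 2*((10 + O)/((2*O))) = 2*((10 + O)*(1/(2*O))) = 2*((10 + O)/(2*O)) = (10 + O)/O)
d(12)*b(-1) - 187 = ((10 + 12)/12)*1 - 187 = ((1/12)*22)*1 - 187 = (11/6)*1 - 187 = 11/6 - 187 = -1111/6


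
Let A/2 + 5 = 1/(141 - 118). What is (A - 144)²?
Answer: 12531600/529 ≈ 23689.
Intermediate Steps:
A = -228/23 (A = -10 + 2/(141 - 118) = -10 + 2/23 = -228/23 ≈ -9.9130)
(A - 144)² = (-228/23 - 144)² = (-3540/23)² = 12531600/529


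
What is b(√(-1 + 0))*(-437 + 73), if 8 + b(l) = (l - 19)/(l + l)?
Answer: 2730 - 3458*I ≈ 2730.0 - 3458.0*I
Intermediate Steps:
b(l) = -8 + (-19 + l)/(2*l) (b(l) = -8 + (l - 19)/(l + l) = -8 + (-19 + l)/((2*l)) = -8 + (-19 + l)*(1/(2*l)) = -8 + (-19 + l)/(2*l))
b(√(-1 + 0))*(-437 + 73) = ((-19 - 15*√(-1 + 0))/(2*(√(-1 + 0))))*(-437 + 73) = ((-19 - 15*I)/(2*(√(-1))))*(-364) = ((-19 - 15*I)/(2*I))*(-364) = ((-I)*(-19 - 15*I)/2)*(-364) = -I*(-19 - 15*I)/2*(-364) = 182*I*(-19 - 15*I)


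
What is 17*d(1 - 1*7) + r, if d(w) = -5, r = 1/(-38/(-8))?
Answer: -1611/19 ≈ -84.789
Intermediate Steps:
r = 4/19 (r = 1/(-38*(-⅛)) = 1/(19/4) = 4/19 ≈ 0.21053)
17*d(1 - 1*7) + r = 17*(-5) + 4/19 = -85 + 4/19 = -1611/19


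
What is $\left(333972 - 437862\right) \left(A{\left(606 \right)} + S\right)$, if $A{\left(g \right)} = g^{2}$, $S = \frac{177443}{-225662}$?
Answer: $- \frac{4304735798224605}{112831} \approx -3.8152 \cdot 10^{10}$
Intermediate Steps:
$S = - \frac{177443}{225662}$ ($S = 177443 \left(- \frac{1}{225662}\right) = - \frac{177443}{225662} \approx -0.78632$)
$\left(333972 - 437862\right) \left(A{\left(606 \right)} + S\right) = \left(333972 - 437862\right) \left(606^{2} - \frac{177443}{225662}\right) = - 103890 \left(367236 - \frac{177443}{225662}\right) = \left(-103890\right) \frac{82871032789}{225662} = - \frac{4304735798224605}{112831}$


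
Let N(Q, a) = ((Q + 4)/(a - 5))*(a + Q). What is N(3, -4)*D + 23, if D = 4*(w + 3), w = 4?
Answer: 403/9 ≈ 44.778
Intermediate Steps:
N(Q, a) = (4 + Q)*(Q + a)/(-5 + a) (N(Q, a) = ((4 + Q)/(-5 + a))*(Q + a) = (4 + Q)*(Q + a)/(-5 + a))
D = 28 (D = 4*(4 + 3) = 4*7 = 28)
N(3, -4)*D + 23 = ((3² + 4*3 + 4*(-4) + 3*(-4))/(-5 - 4))*28 + 23 = ((9 + 12 - 16 - 12)/(-9))*28 + 23 = -⅑*(-7)*28 + 23 = (7/9)*28 + 23 = 196/9 + 23 = 403/9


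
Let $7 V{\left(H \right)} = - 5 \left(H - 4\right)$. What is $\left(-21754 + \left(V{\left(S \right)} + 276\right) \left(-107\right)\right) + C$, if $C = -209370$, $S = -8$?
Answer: $- \frac{1831012}{7} \approx -2.6157 \cdot 10^{5}$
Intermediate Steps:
$V{\left(H \right)} = \frac{20}{7} - \frac{5 H}{7}$ ($V{\left(H \right)} = \frac{\left(-5\right) \left(H - 4\right)}{7} = \frac{\left(-5\right) \left(-4 + H\right)}{7} = \frac{20 - 5 H}{7} = \frac{20}{7} - \frac{5 H}{7}$)
$\left(-21754 + \left(V{\left(S \right)} + 276\right) \left(-107\right)\right) + C = \left(-21754 + \left(\left(\frac{20}{7} - - \frac{40}{7}\right) + 276\right) \left(-107\right)\right) - 209370 = \left(-21754 + \left(\left(\frac{20}{7} + \frac{40}{7}\right) + 276\right) \left(-107\right)\right) - 209370 = \left(-21754 + \left(\frac{60}{7} + 276\right) \left(-107\right)\right) - 209370 = \left(-21754 + \frac{1992}{7} \left(-107\right)\right) - 209370 = \left(-21754 - \frac{213144}{7}\right) - 209370 = - \frac{365422}{7} - 209370 = - \frac{1831012}{7}$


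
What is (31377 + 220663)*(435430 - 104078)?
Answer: 83513958080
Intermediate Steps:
(31377 + 220663)*(435430 - 104078) = 252040*331352 = 83513958080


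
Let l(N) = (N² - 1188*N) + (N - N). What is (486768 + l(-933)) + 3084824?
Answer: 5550485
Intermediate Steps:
l(N) = N² - 1188*N (l(N) = (N² - 1188*N) + 0 = N² - 1188*N)
(486768 + l(-933)) + 3084824 = (486768 - 933*(-1188 - 933)) + 3084824 = (486768 - 933*(-2121)) + 3084824 = (486768 + 1978893) + 3084824 = 2465661 + 3084824 = 5550485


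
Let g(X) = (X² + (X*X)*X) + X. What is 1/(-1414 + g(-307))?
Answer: -1/28841915 ≈ -3.4672e-8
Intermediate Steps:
g(X) = X + X² + X³ (g(X) = (X² + X²*X) + X = (X² + X³) + X = X + X² + X³)
1/(-1414 + g(-307)) = 1/(-1414 - 307*(1 - 307 + (-307)²)) = 1/(-1414 - 307*(1 - 307 + 94249)) = 1/(-1414 - 307*93943) = 1/(-1414 - 28840501) = 1/(-28841915) = -1/28841915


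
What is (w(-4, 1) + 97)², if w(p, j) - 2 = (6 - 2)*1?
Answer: 10609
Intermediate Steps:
w(p, j) = 6 (w(p, j) = 2 + (6 - 2)*1 = 2 + 4*1 = 2 + 4 = 6)
(w(-4, 1) + 97)² = (6 + 97)² = 103² = 10609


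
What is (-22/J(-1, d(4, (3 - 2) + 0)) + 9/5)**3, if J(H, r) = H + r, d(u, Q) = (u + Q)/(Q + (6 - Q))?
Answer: 299418309/125 ≈ 2.3953e+6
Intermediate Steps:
d(u, Q) = Q/6 + u/6 (d(u, Q) = (Q + u)/6 = (Q + u)*(1/6) = Q/6 + u/6)
(-22/J(-1, d(4, (3 - 2) + 0)) + 9/5)**3 = (-22/(-1 + (((3 - 2) + 0)/6 + (1/6)*4)) + 9/5)**3 = (-22/(-1 + ((1 + 0)/6 + 2/3)) + 9*(1/5))**3 = (-22/(-1 + ((1/6)*1 + 2/3)) + 9/5)**3 = (-22/(-1 + (1/6 + 2/3)) + 9/5)**3 = (-22/(-1 + 5/6) + 9/5)**3 = (-22/(-1/6) + 9/5)**3 = (-22*(-6) + 9/5)**3 = (132 + 9/5)**3 = (669/5)**3 = 299418309/125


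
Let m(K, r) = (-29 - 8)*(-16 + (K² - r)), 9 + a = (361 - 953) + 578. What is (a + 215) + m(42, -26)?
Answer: -65446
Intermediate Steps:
a = -23 (a = -9 + ((361 - 953) + 578) = -9 + (-592 + 578) = -9 - 14 = -23)
m(K, r) = 592 - 37*K² + 37*r (m(K, r) = -37*(-16 + K² - r) = 592 - 37*K² + 37*r)
(a + 215) + m(42, -26) = (-23 + 215) + (592 - 37*42² + 37*(-26)) = 192 + (592 - 37*1764 - 962) = 192 + (592 - 65268 - 962) = 192 - 65638 = -65446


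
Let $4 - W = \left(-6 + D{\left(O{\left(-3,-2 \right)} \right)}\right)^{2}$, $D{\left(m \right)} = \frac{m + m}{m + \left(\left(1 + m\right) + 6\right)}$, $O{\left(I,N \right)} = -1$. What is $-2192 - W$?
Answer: $- \frac{53876}{25} \approx -2155.0$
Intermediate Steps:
$D{\left(m \right)} = \frac{2 m}{7 + 2 m}$ ($D{\left(m \right)} = \frac{2 m}{m + \left(7 + m\right)} = \frac{2 m}{7 + 2 m}$)
$W = - \frac{924}{25}$ ($W = 4 - \left(-6 + 2 \left(-1\right) \frac{1}{7 + 2 \left(-1\right)}\right)^{2} = 4 - \left(-6 + 2 \left(-1\right) \frac{1}{7 - 2}\right)^{2} = 4 - \left(-6 + 2 \left(-1\right) \frac{1}{5}\right)^{2} = 4 - \left(-6 - \frac{2}{5}\right)^{2} = 4 - \left(- \frac{32}{5}\right)^{2} = 4 - \frac{1024}{25} = - \frac{924}{25} \approx -36.96$)
$-2192 - W = -2192 - - \frac{924}{25} = -2192 + \frac{924}{25} = - \frac{53876}{25}$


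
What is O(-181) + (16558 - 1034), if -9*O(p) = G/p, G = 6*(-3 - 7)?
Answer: 8429512/543 ≈ 15524.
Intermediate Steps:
G = -60 (G = 6*(-10) = -60)
O(p) = 20/(3*p) (O(p) = -(-20)/(3*p) = 20/(3*p))
O(-181) + (16558 - 1034) = (20/3)/(-181) + (16558 - 1034) = (20/3)*(-1/181) + 15524 = -20/543 + 15524 = 8429512/543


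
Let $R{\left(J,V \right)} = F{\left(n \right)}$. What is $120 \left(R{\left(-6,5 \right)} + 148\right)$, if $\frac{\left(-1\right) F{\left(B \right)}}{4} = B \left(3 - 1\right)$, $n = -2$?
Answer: $19680$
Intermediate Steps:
$F{\left(B \right)} = - 8 B$ ($F{\left(B \right)} = - 4 B \left(3 - 1\right) = - 4 B 2 = - 4 \cdot 2 B = - 8 B$)
$R{\left(J,V \right)} = 16$ ($R{\left(J,V \right)} = \left(-8\right) \left(-2\right) = 16$)
$120 \left(R{\left(-6,5 \right)} + 148\right) = 120 \left(16 + 148\right) = 120 \cdot 164 = 19680$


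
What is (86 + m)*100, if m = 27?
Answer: 11300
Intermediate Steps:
(86 + m)*100 = (86 + 27)*100 = 113*100 = 11300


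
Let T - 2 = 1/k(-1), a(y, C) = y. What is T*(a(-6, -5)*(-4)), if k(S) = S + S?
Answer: 36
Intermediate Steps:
k(S) = 2*S
T = 3/2 (T = 2 + 1/(2*(-1)) = 2 + 1/(-2) = 2 - ½ = 3/2 ≈ 1.5000)
T*(a(-6, -5)*(-4)) = 3*(-6*(-4))/2 = (3/2)*24 = 36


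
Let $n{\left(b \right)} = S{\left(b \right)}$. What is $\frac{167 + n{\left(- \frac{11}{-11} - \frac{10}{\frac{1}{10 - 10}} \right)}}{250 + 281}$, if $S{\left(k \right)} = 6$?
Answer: $\frac{173}{531} \approx 0.3258$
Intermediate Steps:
$n{\left(b \right)} = 6$
$\frac{167 + n{\left(- \frac{11}{-11} - \frac{10}{\frac{1}{10 - 10}} \right)}}{250 + 281} = \frac{167 + 6}{250 + 281} = \frac{173}{531}$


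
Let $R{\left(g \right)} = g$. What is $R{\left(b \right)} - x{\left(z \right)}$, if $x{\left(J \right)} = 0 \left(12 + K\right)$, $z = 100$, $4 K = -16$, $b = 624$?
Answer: $624$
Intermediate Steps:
$K = -4$ ($K = \frac{1}{4} \left(-16\right) = -4$)
$x{\left(J \right)} = 0$ ($x{\left(J \right)} = 0 \left(12 - 4\right) = 0 \cdot 8 = 0$)
$R{\left(b \right)} - x{\left(z \right)} = 624 - 0 = 624 + 0 = 624$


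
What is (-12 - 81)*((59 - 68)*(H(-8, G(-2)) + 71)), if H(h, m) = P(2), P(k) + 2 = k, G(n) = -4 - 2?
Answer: 59427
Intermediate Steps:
G(n) = -6
P(k) = -2 + k
H(h, m) = 0 (H(h, m) = -2 + 2 = 0)
(-12 - 81)*((59 - 68)*(H(-8, G(-2)) + 71)) = (-12 - 81)*((59 - 68)*(0 + 71)) = -(-837)*71 = -93*(-639) = 59427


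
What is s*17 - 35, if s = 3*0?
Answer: -35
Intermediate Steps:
s = 0
s*17 - 35 = 0*17 - 35 = 0 - 35 = -35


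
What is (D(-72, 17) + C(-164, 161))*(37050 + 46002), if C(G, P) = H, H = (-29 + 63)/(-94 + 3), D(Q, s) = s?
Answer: 125657676/91 ≈ 1.3809e+6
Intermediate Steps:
H = -34/91 (H = 34/(-91) = 34*(-1/91) = -34/91 ≈ -0.37363)
C(G, P) = -34/91
(D(-72, 17) + C(-164, 161))*(37050 + 46002) = (17 - 34/91)*(37050 + 46002) = (1513/91)*83052 = 125657676/91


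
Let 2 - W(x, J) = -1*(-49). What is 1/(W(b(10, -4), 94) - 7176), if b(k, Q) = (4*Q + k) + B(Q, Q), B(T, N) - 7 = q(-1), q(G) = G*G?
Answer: -1/7223 ≈ -0.00013845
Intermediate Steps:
q(G) = G²
B(T, N) = 8 (B(T, N) = 7 + (-1)² = 7 + 1 = 8)
b(k, Q) = 8 + k + 4*Q (b(k, Q) = (4*Q + k) + 8 = (k + 4*Q) + 8 = 8 + k + 4*Q)
W(x, J) = -47 (W(x, J) = 2 - (-1)*(-49) = 2 - 1*49 = 2 - 49 = -47)
1/(W(b(10, -4), 94) - 7176) = 1/(-47 - 7176) = 1/(-7223) = -1/7223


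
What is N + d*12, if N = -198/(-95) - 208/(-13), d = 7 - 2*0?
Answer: 9698/95 ≈ 102.08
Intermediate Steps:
d = 7 (d = 7 + 0 = 7)
N = 1718/95 (N = -198*(-1/95) - 208*(-1/13) = 198/95 + 16 = 1718/95 ≈ 18.084)
N + d*12 = 1718/95 + 7*12 = 1718/95 + 84 = 9698/95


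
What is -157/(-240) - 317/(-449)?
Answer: 146573/107760 ≈ 1.3602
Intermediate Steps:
-157/(-240) - 317/(-449) = -157*(-1/240) - 317*(-1/449) = 157/240 + 317/449 = 146573/107760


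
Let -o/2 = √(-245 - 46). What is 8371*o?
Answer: -16742*I*√291 ≈ -2.856e+5*I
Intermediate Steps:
o = -2*I*√291 (o = -2*√(-245 - 46) = -2*I*√291 ≈ -34.117*I)
8371*o = 8371*(-2*I*√291) = -16742*I*√291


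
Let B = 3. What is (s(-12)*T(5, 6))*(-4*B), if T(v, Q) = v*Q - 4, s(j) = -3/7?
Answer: 936/7 ≈ 133.71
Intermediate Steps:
s(j) = -3/7 (s(j) = -3*⅐ = -3/7)
T(v, Q) = -4 + Q*v (T(v, Q) = Q*v - 4 = -4 + Q*v)
(s(-12)*T(5, 6))*(-4*B) = (-3*(-4 + 6*5)/7)*(-4*3) = -3*(-4 + 30)/7*(-12) = -3/7*26*(-12) = -78/7*(-12) = 936/7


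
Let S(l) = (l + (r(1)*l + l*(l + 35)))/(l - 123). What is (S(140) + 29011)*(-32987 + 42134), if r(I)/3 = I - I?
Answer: 4736563569/17 ≈ 2.7862e+8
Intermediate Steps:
r(I) = 0 (r(I) = 3*(I - I) = 3*0 = 0)
S(l) = (l + l*(35 + l))/(-123 + l) (S(l) = (l + (0*l + l*(l + 35)))/(l - 123) = (l + (0 + l*(35 + l)))/(-123 + l) = (l + l*(35 + l))/(-123 + l))
(S(140) + 29011)*(-32987 + 42134) = (140*(36 + 140)/(-123 + 140) + 29011)*(-32987 + 42134) = (140*176/17 + 29011)*9147 = (140*(1/17)*176 + 29011)*9147 = (24640/17 + 29011)*9147 = (517827/17)*9147 = 4736563569/17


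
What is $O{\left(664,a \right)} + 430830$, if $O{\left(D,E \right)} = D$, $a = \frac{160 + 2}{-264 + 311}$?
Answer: $431494$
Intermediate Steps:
$a = \frac{162}{47} \approx 3.4468$
$O{\left(664,a \right)} + 430830 = 664 + 430830 = 431494$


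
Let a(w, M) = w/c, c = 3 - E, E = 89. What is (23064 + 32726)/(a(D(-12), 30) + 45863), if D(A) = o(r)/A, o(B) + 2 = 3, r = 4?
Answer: 57575280/47330617 ≈ 1.2164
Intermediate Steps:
c = -86 (c = 3 - 1*89 = 3 - 89 = -86)
o(B) = 1 (o(B) = -2 + 3 = 1)
D(A) = 1/A
a(w, M) = -w/86 (a(w, M) = w/(-86) = w*(-1/86) = -w/86)
(23064 + 32726)/(a(D(-12), 30) + 45863) = (23064 + 32726)/(-1/86/(-12) + 45863) = 55790/(-1/86*(-1/12) + 45863) = 55790/(1/1032 + 45863) = 55790/(47330617/1032) = 55790*(1032/47330617) = 57575280/47330617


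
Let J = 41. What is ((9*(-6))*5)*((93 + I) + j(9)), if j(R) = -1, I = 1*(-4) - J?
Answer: -12690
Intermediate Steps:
I = -45 (I = 1*(-4) - 1*41 = -4 - 41 = -45)
((9*(-6))*5)*((93 + I) + j(9)) = ((9*(-6))*5)*((93 - 45) - 1) = (-54*5)*(48 - 1) = -270*47 = -12690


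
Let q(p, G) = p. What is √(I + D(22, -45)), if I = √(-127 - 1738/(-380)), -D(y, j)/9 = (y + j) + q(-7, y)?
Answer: √(9747000 + 190*I*√4419590)/190 ≈ 16.435 + 0.33662*I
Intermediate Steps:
D(y, j) = 63 - 9*j - 9*y (D(y, j) = -9*((y + j) - 7) = -9*((j + y) - 7) = -9*(-7 + j + y) = 63 - 9*j - 9*y)
I = I*√4419590/190 (I = √(-127 - 1738*(-1/380)) = √(-127 + 869/190) = √(-23261/190) = I*√4419590/190 ≈ 11.065*I)
√(I + D(22, -45)) = √(I*√4419590/190 + (63 - 9*(-45) - 9*22)) = √(I*√4419590/190 + (63 + 405 - 198)) = √(I*√4419590/190 + 270) = √(270 + I*√4419590/190)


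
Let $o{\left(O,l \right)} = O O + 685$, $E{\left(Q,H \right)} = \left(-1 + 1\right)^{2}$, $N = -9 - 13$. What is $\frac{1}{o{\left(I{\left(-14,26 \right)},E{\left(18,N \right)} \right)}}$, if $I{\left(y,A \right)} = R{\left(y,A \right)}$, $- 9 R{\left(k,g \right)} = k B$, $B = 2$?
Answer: $\frac{81}{56269} \approx 0.0014395$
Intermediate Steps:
$R{\left(k,g \right)} = - \frac{2 k}{9}$ ($R{\left(k,g \right)} = - \frac{k 2}{9} = - \frac{2 k}{9}$)
$I{\left(y,A \right)} = - \frac{2 y}{9}$
$N = -22$
$E{\left(Q,H \right)} = 0$ ($E{\left(Q,H \right)} = 0^{2} = 0$)
$o{\left(O,l \right)} = 685 + O^{2}$ ($o{\left(O,l \right)} = O^{2} + 685 = 685 + O^{2}$)
$\frac{1}{o{\left(I{\left(-14,26 \right)},E{\left(18,N \right)} \right)}} = \frac{1}{685 + \left(\left(- \frac{2}{9}\right) \left(-14\right)\right)^{2}} = \frac{1}{685 + \left(\frac{28}{9}\right)^{2}} = \frac{1}{685 + \frac{784}{81}} = \frac{1}{\frac{56269}{81}} = \frac{81}{56269}$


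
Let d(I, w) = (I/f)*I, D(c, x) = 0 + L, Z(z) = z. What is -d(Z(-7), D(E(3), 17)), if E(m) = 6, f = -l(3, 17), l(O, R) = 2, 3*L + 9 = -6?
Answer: 49/2 ≈ 24.500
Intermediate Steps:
L = -5 (L = -3 + (⅓)*(-6) = -3 - 2 = -5)
f = -2 (f = -1*2 = -2)
D(c, x) = -5 (D(c, x) = 0 - 5 = -5)
d(I, w) = -I²/2 (d(I, w) = (I/(-2))*I = (I*(-½))*I = (-I/2)*I = -I²/2)
-d(Z(-7), D(E(3), 17)) = -(-1)*(-7)²/2 = -(-1)*49/2 = -1*(-49/2) = 49/2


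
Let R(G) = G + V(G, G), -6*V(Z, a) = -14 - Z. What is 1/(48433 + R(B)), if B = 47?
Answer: 6/290941 ≈ 2.0623e-5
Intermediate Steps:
V(Z, a) = 7/3 + Z/6 (V(Z, a) = -(-14 - Z)/6 = 7/3 + Z/6)
R(G) = 7/3 + 7*G/6 (R(G) = G + (7/3 + G/6) = 7/3 + 7*G/6)
1/(48433 + R(B)) = 1/(48433 + (7/3 + (7/6)*47)) = 1/(48433 + (7/3 + 329/6)) = 1/(48433 + 343/6) = 1/(290941/6) = 6/290941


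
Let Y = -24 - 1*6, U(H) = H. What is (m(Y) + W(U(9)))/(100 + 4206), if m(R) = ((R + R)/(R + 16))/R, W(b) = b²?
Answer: 283/15071 ≈ 0.018778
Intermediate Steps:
Y = -30 (Y = -24 - 6 = -30)
m(R) = 2/(16 + R) (m(R) = ((2*R)/(16 + R))/R = (2*R/(16 + R))/R = 2/(16 + R))
(m(Y) + W(U(9)))/(100 + 4206) = (2/(16 - 30) + 9²)/(100 + 4206) = (2/(-14) + 81)/4306 = (2*(-1/14) + 81)*(1/4306) = (-⅐ + 81)*(1/4306) = (566/7)*(1/4306) = 283/15071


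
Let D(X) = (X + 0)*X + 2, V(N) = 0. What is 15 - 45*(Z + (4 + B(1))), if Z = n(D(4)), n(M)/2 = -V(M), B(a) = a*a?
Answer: -210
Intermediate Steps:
B(a) = a**2
D(X) = 2 + X**2 (D(X) = X*X + 2 = X**2 + 2 = 2 + X**2)
n(M) = 0 (n(M) = 2*(-1*0) = 2*0 = 0)
Z = 0
15 - 45*(Z + (4 + B(1))) = 15 - 45*(0 + (4 + 1**2)) = 15 - 45*(0 + (4 + 1)) = 15 - 45*(0 + 5) = 15 - 45*5 = 15 - 225 = -210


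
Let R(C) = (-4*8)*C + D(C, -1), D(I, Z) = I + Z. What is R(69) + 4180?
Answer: 2040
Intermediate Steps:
R(C) = -1 - 31*C (R(C) = (-4*8)*C + (C - 1) = -32*C + (-1 + C) = -1 - 31*C)
R(69) + 4180 = (-1 - 31*69) + 4180 = (-1 - 2139) + 4180 = -2140 + 4180 = 2040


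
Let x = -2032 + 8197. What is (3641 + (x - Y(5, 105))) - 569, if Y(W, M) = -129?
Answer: 9366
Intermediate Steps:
x = 6165
(3641 + (x - Y(5, 105))) - 569 = (3641 + (6165 - 1*(-129))) - 569 = (3641 + (6165 + 129)) - 569 = (3641 + 6294) - 569 = 9935 - 569 = 9366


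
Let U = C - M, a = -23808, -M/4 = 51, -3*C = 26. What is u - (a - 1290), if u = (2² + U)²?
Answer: 583486/9 ≈ 64832.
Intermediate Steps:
C = -26/3 (C = -⅓*26 = -26/3 ≈ -8.6667)
M = -204 (M = -4*51 = -204)
U = 586/3 (U = -26/3 - 1*(-204) = -26/3 + 204 = 586/3 ≈ 195.33)
u = 357604/9 (u = (2² + 586/3)² = (4 + 586/3)² = (598/3)² = 357604/9 ≈ 39734.)
u - (a - 1290) = 357604/9 - (-23808 - 1290) = 357604/9 - 1*(-25098) = 357604/9 + 25098 = 583486/9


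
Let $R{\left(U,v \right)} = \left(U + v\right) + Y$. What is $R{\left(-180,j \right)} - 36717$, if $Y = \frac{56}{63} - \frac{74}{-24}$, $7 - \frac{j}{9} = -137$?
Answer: $- \frac{1281493}{36} \approx -35597.0$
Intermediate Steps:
$j = 1296$ ($j = 63 - -1233 = 63 + 1233 = 1296$)
$Y = \frac{143}{36}$ ($Y = 56 \cdot \frac{1}{63} - - \frac{37}{12} = \frac{8}{9} + \frac{37}{12} = \frac{143}{36} \approx 3.9722$)
$R{\left(U,v \right)} = \frac{143}{36} + U + v$ ($R{\left(U,v \right)} = \left(U + v\right) + \frac{143}{36} = \frac{143}{36} + U + v$)
$R{\left(-180,j \right)} - 36717 = \left(\frac{143}{36} - 180 + 1296\right) - 36717 = \frac{40319}{36} - 36717 = - \frac{1281493}{36}$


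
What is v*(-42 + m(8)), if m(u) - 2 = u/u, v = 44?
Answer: -1716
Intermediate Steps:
m(u) = 3 (m(u) = 2 + u/u = 2 + 1 = 3)
v*(-42 + m(8)) = 44*(-42 + 3) = 44*(-39) = -1716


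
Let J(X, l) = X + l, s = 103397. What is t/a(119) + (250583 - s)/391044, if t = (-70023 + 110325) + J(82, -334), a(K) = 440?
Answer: 131050617/1433828 ≈ 91.399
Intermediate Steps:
t = 40050 (t = (-70023 + 110325) + (82 - 334) = 40302 - 252 = 40050)
t/a(119) + (250583 - s)/391044 = 40050/440 + (250583 - 1*103397)/391044 = 40050*(1/440) + (250583 - 103397)*(1/391044) = 4005/44 + 147186*(1/391044) = 4005/44 + 24531/65174 = 131050617/1433828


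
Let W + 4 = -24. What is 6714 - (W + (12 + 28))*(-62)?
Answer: 7458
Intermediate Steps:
W = -28 (W = -4 - 24 = -28)
6714 - (W + (12 + 28))*(-62) = 6714 - (-28 + (12 + 28))*(-62) = 6714 - (-28 + 40)*(-62) = 6714 - 12*(-62) = 6714 - 1*(-744) = 6714 + 744 = 7458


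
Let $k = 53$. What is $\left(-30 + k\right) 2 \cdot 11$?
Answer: $506$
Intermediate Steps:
$\left(-30 + k\right) 2 \cdot 11 = \left(-30 + 53\right) 2 \cdot 11 = 23 \cdot 22 = 506$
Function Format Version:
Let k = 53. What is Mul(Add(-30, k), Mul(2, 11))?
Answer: 506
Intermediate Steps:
Mul(Add(-30, k), Mul(2, 11)) = Mul(Add(-30, 53), Mul(2, 11)) = Mul(23, 22) = 506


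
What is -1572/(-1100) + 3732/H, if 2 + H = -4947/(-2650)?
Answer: -2719556271/97075 ≈ -28015.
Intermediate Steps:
H = -353/2650 (H = -2 - 4947/(-2650) = -2 - 4947*(-1/2650) = -2 + 4947/2650 = -353/2650 ≈ -0.13321)
-1572/(-1100) + 3732/H = -1572/(-1100) + 3732/(-353/2650) = -1572*(-1/1100) + 3732*(-2650/353) = 393/275 - 9889800/353 = -2719556271/97075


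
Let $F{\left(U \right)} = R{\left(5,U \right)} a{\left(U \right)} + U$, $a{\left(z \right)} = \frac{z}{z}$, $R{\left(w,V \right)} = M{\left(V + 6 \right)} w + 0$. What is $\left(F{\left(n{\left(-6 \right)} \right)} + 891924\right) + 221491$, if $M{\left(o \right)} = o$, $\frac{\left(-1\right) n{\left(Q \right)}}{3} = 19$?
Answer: $1113103$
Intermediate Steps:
$n{\left(Q \right)} = -57$ ($n{\left(Q \right)} = \left(-3\right) 19 = -57$)
$R{\left(w,V \right)} = w \left(6 + V\right)$ ($R{\left(w,V \right)} = \left(V + 6\right) w + 0 = \left(6 + V\right) w + 0 = w \left(6 + V\right) + 0 = w \left(6 + V\right)$)
$a{\left(z \right)} = 1$
$F{\left(U \right)} = 30 + 6 U$ ($F{\left(U \right)} = 5 \left(6 + U\right) 1 + U = \left(30 + 5 U\right) 1 + U = \left(30 + 5 U\right) + U = 30 + 6 U$)
$\left(F{\left(n{\left(-6 \right)} \right)} + 891924\right) + 221491 = \left(\left(30 + 6 \left(-57\right)\right) + 891924\right) + 221491 = \left(\left(30 - 342\right) + 891924\right) + 221491 = \left(-312 + 891924\right) + 221491 = 891612 + 221491 = 1113103$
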